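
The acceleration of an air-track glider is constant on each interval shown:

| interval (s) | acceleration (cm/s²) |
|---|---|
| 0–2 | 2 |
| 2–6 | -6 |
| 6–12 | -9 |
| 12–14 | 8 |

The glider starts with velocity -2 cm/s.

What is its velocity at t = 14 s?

-60 cm/s

Δv equals the area under the a-t graph; then v = v₀ + Δv.
0–2 s: 2 × 2 = 4 cm/s
2–6 s: -6 × 4 = -24 cm/s
6–12 s: -9 × 6 = -54 cm/s
12–14 s: 8 × 2 = 16 cm/s
Δv = -58 cm/s, so v(14) = -2 + (-58) = -60 cm/s.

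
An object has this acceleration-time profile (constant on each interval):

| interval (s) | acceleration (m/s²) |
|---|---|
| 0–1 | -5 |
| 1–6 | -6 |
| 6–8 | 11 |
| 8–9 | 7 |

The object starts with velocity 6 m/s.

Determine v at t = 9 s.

0 m/s

Δv equals the area under the a-t graph; then v = v₀ + Δv.
0–1 s: -5 × 1 = -5 m/s
1–6 s: -6 × 5 = -30 m/s
6–8 s: 11 × 2 = 22 m/s
8–9 s: 7 × 1 = 7 m/s
Δv = -6 m/s, so v(9) = 6 + (-6) = 0 m/s.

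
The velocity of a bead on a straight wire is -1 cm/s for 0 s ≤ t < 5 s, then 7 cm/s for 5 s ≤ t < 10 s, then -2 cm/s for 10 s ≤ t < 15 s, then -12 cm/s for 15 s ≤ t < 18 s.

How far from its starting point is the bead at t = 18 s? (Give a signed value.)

Net displacement equals the area under the velocity-time graph (areas below the axis count negative).
0–5 s: -1 × 5 = -5 cm
5–10 s: 7 × 5 = 35 cm
10–15 s: -2 × 5 = -10 cm
15–18 s: -12 × 3 = -36 cm
Net displacement = -16 cm

-16 cm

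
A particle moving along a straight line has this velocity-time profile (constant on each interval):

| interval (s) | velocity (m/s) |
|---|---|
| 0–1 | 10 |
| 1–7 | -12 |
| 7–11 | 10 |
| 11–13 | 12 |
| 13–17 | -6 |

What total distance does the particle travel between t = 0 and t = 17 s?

170 m

Distance (not displacement) is the total path length: add the absolute areas under v-t.
0–1 s: |10| × 1 = 10 m
1–7 s: |-12| × 6 = 72 m
7–11 s: |10| × 4 = 40 m
11–13 s: |12| × 2 = 24 m
13–17 s: |-6| × 4 = 24 m
Total distance = 170 m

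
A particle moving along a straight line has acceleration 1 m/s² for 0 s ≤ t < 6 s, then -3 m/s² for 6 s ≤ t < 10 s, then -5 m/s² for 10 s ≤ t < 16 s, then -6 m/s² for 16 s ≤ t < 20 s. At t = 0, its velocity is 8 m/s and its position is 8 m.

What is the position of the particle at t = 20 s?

On each constant-a segment, Δv = aΔt and Δx = v₀Δt + ½aΔt²; chain segment to segment.
0–6 s: v starts 8 m/s; Δx = 8·6 + ½·1·6² = 66 m; v ends 14 m/s.
6–10 s: v starts 14 m/s; Δx = 14·4 + ½·-3·4² = 32 m; v ends 2 m/s.
10–16 s: v starts 2 m/s; Δx = 2·6 + ½·-5·6² = -78 m; v ends -28 m/s.
16–20 s: v starts -28 m/s; Δx = -28·4 + ½·-6·4² = -160 m; v ends -52 m/s.
x(20) = 8 + Σ Δx = -132 m.

-132 m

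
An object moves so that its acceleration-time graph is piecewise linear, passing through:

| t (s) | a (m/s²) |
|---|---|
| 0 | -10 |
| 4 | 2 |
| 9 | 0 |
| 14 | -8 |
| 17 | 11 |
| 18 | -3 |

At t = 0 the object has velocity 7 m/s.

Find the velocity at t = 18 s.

-15.5 m/s

Δv equals the area under the a-t graph; then v = v₀ + Δv.
0–4 s: ½(-10 + 2)(4) = -16 m/s
4–9 s: ½(2 + 0)(5) = 5 m/s
9–14 s: ½(0 + -8)(5) = -20 m/s
14–17 s: ½(-8 + 11)(3) = 4.5 m/s
17–18 s: ½(11 + -3)(1) = 4 m/s
Δv = -22.5 m/s, so v(18) = 7 + (-22.5) = -15.5 m/s.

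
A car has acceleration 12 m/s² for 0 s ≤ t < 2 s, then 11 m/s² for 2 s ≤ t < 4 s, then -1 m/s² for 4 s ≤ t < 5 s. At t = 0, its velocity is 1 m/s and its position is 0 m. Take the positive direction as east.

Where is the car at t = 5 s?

144.5 m

On each constant-a segment, Δv = aΔt and Δx = v₀Δt + ½aΔt²; chain segment to segment.
0–2 s: v starts 1 m/s; Δx = 1·2 + ½·12·2² = 26 m; v ends 25 m/s.
2–4 s: v starts 25 m/s; Δx = 25·2 + ½·11·2² = 72 m; v ends 47 m/s.
4–5 s: v starts 47 m/s; Δx = 47·1 + ½·-1·1² = 46.5 m; v ends 46 m/s.
x(5) = 0 + Σ Δx = 144.5 m.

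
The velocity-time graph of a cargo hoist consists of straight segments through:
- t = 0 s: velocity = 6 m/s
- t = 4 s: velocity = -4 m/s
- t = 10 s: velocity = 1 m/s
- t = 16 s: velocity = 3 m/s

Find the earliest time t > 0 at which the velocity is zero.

t = 2.4 s

v changes sign on 0–4 s (from 6 to -4); the graph is linear there, so v = 0 at t = 0 + (-6)·(4 − 0)/(-4 − 6) = 2.4 s.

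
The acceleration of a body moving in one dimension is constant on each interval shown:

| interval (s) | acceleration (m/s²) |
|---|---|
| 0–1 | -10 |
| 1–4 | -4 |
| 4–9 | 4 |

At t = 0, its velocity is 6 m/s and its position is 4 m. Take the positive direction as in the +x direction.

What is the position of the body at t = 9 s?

-55 m

On each constant-a segment, Δv = aΔt and Δx = v₀Δt + ½aΔt²; chain segment to segment.
0–1 s: v starts 6 m/s; Δx = 6·1 + ½·-10·1² = 1 m; v ends -4 m/s.
1–4 s: v starts -4 m/s; Δx = -4·3 + ½·-4·3² = -30 m; v ends -16 m/s.
4–9 s: v starts -16 m/s; Δx = -16·5 + ½·4·5² = -30 m; v ends 4 m/s.
x(9) = 4 + Σ Δx = -55 m.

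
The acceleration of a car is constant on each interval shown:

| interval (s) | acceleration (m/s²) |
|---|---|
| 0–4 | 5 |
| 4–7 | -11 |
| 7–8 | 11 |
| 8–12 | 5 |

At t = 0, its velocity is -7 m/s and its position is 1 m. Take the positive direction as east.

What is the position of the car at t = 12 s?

On each constant-a segment, Δv = aΔt and Δx = v₀Δt + ½aΔt²; chain segment to segment.
0–4 s: v starts -7 m/s; Δx = -7·4 + ½·5·4² = 12 m; v ends 13 m/s.
4–7 s: v starts 13 m/s; Δx = 13·3 + ½·-11·3² = -10.5 m; v ends -20 m/s.
7–8 s: v starts -20 m/s; Δx = -20·1 + ½·11·1² = -14.5 m; v ends -9 m/s.
8–12 s: v starts -9 m/s; Δx = -9·4 + ½·5·4² = 4 m; v ends 11 m/s.
x(12) = 1 + Σ Δx = -8 m.

-8 m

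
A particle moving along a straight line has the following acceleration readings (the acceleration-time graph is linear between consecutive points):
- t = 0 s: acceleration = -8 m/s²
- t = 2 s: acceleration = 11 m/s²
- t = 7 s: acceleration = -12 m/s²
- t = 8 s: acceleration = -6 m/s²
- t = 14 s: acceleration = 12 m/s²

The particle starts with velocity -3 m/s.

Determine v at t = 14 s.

6.5 m/s

Δv equals the area under the a-t graph; then v = v₀ + Δv.
0–2 s: ½(-8 + 11)(2) = 3 m/s
2–7 s: ½(11 + -12)(5) = -2.5 m/s
7–8 s: ½(-12 + -6)(1) = -9 m/s
8–14 s: ½(-6 + 12)(6) = 18 m/s
Δv = 9.5 m/s, so v(14) = -3 + (9.5) = 6.5 m/s.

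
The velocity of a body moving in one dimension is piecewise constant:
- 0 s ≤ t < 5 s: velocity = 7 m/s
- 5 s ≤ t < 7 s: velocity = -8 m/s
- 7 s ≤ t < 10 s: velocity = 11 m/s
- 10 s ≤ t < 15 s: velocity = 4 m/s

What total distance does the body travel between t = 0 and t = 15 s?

104 m

Distance (not displacement) is the total path length: add the absolute areas under v-t.
0–5 s: |7| × 5 = 35 m
5–7 s: |-8| × 2 = 16 m
7–10 s: |11| × 3 = 33 m
10–15 s: |4| × 5 = 20 m
Total distance = 104 m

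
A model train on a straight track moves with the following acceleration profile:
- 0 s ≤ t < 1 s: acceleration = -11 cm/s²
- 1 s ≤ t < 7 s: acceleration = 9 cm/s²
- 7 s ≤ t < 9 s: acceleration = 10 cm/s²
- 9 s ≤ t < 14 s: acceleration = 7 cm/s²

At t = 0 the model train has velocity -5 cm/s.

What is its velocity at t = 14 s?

Δv equals the area under the a-t graph; then v = v₀ + Δv.
0–1 s: -11 × 1 = -11 cm/s
1–7 s: 9 × 6 = 54 cm/s
7–9 s: 10 × 2 = 20 cm/s
9–14 s: 7 × 5 = 35 cm/s
Δv = 98 cm/s, so v(14) = -5 + (98) = 93 cm/s.

93 cm/s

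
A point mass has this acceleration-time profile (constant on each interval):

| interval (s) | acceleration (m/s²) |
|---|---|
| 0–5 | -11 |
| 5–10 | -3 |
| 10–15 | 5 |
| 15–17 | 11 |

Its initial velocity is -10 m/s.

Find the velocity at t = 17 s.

-33 m/s

Δv equals the area under the a-t graph; then v = v₀ + Δv.
0–5 s: -11 × 5 = -55 m/s
5–10 s: -3 × 5 = -15 m/s
10–15 s: 5 × 5 = 25 m/s
15–17 s: 11 × 2 = 22 m/s
Δv = -23 m/s, so v(17) = -10 + (-23) = -33 m/s.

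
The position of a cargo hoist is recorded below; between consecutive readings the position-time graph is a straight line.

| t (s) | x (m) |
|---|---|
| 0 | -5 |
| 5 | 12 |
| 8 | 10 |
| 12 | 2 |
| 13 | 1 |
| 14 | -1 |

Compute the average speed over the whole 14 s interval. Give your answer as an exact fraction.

Average speed = (total path length)/(elapsed time); on a piecewise-linear x-t graph the path length is Σ|Δx|.
0–5 s: |Δx| = |12 − -5| = 17 m
5–8 s: |Δx| = |10 − 12| = 2 m
8–12 s: |Δx| = |2 − 10| = 8 m
12–13 s: |Δx| = |1 − 2| = 1 m
13–14 s: |Δx| = |-1 − 1| = 2 m
Total path = 30 m; average speed = 30/14 = 15/7 m/s.

15/7 m/s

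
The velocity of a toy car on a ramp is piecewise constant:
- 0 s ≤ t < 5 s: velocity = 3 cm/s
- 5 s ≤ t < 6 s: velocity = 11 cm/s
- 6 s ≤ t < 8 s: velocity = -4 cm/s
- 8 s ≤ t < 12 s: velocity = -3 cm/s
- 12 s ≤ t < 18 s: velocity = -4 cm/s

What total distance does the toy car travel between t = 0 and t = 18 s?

Distance (not displacement) is the total path length: add the absolute areas under v-t.
0–5 s: |3| × 5 = 15 cm
5–6 s: |11| × 1 = 11 cm
6–8 s: |-4| × 2 = 8 cm
8–12 s: |-3| × 4 = 12 cm
12–18 s: |-4| × 6 = 24 cm
Total distance = 70 cm

70 cm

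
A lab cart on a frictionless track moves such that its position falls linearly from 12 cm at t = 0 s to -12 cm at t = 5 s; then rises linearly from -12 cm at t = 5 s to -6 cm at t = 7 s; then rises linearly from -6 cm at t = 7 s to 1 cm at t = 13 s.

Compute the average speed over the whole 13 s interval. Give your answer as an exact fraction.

Average speed = (total path length)/(elapsed time); on a piecewise-linear x-t graph the path length is Σ|Δx|.
0–5 s: |Δx| = |-12 − 12| = 24 cm
5–7 s: |Δx| = |-6 − -12| = 6 cm
7–13 s: |Δx| = |1 − -6| = 7 cm
Total path = 37 cm; average speed = 37/13 = 37/13 cm/s.

37/13 cm/s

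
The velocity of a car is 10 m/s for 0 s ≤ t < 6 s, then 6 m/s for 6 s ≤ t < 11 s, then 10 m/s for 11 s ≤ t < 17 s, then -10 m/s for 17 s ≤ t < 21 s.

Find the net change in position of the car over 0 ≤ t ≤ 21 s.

Net displacement equals the area under the velocity-time graph (areas below the axis count negative).
0–6 s: 10 × 6 = 60 m
6–11 s: 6 × 5 = 30 m
11–17 s: 10 × 6 = 60 m
17–21 s: -10 × 4 = -40 m
Net displacement = 110 m

110 m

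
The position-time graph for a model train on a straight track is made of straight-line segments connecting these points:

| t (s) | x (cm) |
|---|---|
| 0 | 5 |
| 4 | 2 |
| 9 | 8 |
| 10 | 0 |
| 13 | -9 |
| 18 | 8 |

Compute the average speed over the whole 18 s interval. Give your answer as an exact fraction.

43/18 cm/s

Average speed = (total path length)/(elapsed time); on a piecewise-linear x-t graph the path length is Σ|Δx|.
0–4 s: |Δx| = |2 − 5| = 3 cm
4–9 s: |Δx| = |8 − 2| = 6 cm
9–10 s: |Δx| = |0 − 8| = 8 cm
10–13 s: |Δx| = |-9 − 0| = 9 cm
13–18 s: |Δx| = |8 − -9| = 17 cm
Total path = 43 cm; average speed = 43/18 = 43/18 cm/s.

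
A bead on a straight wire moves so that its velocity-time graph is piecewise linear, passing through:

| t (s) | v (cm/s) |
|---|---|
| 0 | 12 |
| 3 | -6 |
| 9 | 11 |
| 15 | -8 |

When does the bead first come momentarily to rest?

v changes sign on 0–3 s (from 12 to -6); the graph is linear there, so v = 0 at t = 0 + (-12)·(3 − 0)/(-6 − 12) = 2 s.

t = 2 s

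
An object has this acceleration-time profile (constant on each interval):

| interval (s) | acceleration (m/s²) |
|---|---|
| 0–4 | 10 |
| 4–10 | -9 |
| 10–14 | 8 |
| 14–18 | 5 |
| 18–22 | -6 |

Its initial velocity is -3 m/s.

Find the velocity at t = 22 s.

11 m/s

Δv equals the area under the a-t graph; then v = v₀ + Δv.
0–4 s: 10 × 4 = 40 m/s
4–10 s: -9 × 6 = -54 m/s
10–14 s: 8 × 4 = 32 m/s
14–18 s: 5 × 4 = 20 m/s
18–22 s: -6 × 4 = -24 m/s
Δv = 14 m/s, so v(22) = -3 + (14) = 11 m/s.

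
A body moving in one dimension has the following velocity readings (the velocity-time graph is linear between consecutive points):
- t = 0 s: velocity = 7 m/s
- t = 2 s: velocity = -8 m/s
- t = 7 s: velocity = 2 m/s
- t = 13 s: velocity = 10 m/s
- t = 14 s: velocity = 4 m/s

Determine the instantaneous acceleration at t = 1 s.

Acceleration is the slope of the v-t graph on 0–2 s: (-8 − 7)/(2 − 0) = -7.5 m/s².

-7.5 m/s²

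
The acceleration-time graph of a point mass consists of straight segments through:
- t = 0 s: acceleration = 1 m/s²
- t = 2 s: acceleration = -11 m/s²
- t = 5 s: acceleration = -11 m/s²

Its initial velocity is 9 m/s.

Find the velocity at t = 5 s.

-34 m/s

Δv equals the area under the a-t graph; then v = v₀ + Δv.
0–2 s: ½(1 + -11)(2) = -10 m/s
2–5 s: -11 × 3 = -33 m/s
Δv = -43 m/s, so v(5) = 9 + (-43) = -34 m/s.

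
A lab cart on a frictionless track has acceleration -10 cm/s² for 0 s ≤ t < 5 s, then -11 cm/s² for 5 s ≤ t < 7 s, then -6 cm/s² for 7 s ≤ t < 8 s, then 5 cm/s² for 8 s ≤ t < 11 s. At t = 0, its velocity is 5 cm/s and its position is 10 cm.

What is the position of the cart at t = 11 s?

On each constant-a segment, Δv = aΔt and Δx = v₀Δt + ½aΔt²; chain segment to segment.
0–5 s: v starts 5 cm/s; Δx = 5·5 + ½·-10·5² = -100 cm; v ends -45 cm/s.
5–7 s: v starts -45 cm/s; Δx = -45·2 + ½·-11·2² = -112 cm; v ends -67 cm/s.
7–8 s: v starts -67 cm/s; Δx = -67·1 + ½·-6·1² = -70 cm; v ends -73 cm/s.
8–11 s: v starts -73 cm/s; Δx = -73·3 + ½·5·3² = -196.5 cm; v ends -58 cm/s.
x(11) = 10 + Σ Δx = -468.5 cm.

-468.5 cm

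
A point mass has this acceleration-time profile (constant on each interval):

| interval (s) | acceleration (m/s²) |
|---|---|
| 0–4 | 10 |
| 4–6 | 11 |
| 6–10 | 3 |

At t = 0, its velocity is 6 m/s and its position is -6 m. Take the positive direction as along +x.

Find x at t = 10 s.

On each constant-a segment, Δv = aΔt and Δx = v₀Δt + ½aΔt²; chain segment to segment.
0–4 s: v starts 6 m/s; Δx = 6·4 + ½·10·4² = 104 m; v ends 46 m/s.
4–6 s: v starts 46 m/s; Δx = 46·2 + ½·11·2² = 114 m; v ends 68 m/s.
6–10 s: v starts 68 m/s; Δx = 68·4 + ½·3·4² = 296 m; v ends 80 m/s.
x(10) = -6 + Σ Δx = 508 m.

508 m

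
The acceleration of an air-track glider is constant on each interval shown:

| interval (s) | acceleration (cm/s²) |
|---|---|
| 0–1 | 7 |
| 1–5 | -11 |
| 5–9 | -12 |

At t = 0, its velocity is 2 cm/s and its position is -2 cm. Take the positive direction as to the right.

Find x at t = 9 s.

On each constant-a segment, Δv = aΔt and Δx = v₀Δt + ½aΔt²; chain segment to segment.
0–1 s: v starts 2 cm/s; Δx = 2·1 + ½·7·1² = 5.5 cm; v ends 9 cm/s.
1–5 s: v starts 9 cm/s; Δx = 9·4 + ½·-11·4² = -52 cm; v ends -35 cm/s.
5–9 s: v starts -35 cm/s; Δx = -35·4 + ½·-12·4² = -236 cm; v ends -83 cm/s.
x(9) = -2 + Σ Δx = -284.5 cm.

-284.5 cm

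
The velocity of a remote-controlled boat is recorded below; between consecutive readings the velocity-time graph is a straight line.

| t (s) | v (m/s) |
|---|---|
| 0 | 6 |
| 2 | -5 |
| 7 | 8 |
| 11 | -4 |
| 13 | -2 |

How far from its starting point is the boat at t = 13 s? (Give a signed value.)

10.5 m

Displacement is the signed area under the v-t curve.
0–2 s: ½(6 + -5)(2) = 1 m
2–7 s: ½(-5 + 8)(5) = 7.5 m
7–11 s: ½(8 + -4)(4) = 8 m
11–13 s: ½(-4 + -2)(2) = -6 m
Net displacement = 10.5 m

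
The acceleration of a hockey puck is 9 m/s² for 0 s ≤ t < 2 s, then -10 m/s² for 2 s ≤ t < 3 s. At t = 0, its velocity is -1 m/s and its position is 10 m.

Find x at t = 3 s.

On each constant-a segment, Δv = aΔt and Δx = v₀Δt + ½aΔt²; chain segment to segment.
0–2 s: v starts -1 m/s; Δx = -1·2 + ½·9·2² = 16 m; v ends 17 m/s.
2–3 s: v starts 17 m/s; Δx = 17·1 + ½·-10·1² = 12 m; v ends 7 m/s.
x(3) = 10 + Σ Δx = 38 m.

38 m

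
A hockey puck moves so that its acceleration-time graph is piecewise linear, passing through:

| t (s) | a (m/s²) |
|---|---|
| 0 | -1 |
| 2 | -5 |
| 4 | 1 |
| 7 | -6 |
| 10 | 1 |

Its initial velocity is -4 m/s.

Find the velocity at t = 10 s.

-29 m/s

Δv equals the area under the a-t graph; then v = v₀ + Δv.
0–2 s: ½(-1 + -5)(2) = -6 m/s
2–4 s: ½(-5 + 1)(2) = -4 m/s
4–7 s: ½(1 + -6)(3) = -7.5 m/s
7–10 s: ½(-6 + 1)(3) = -7.5 m/s
Δv = -25 m/s, so v(10) = -4 + (-25) = -29 m/s.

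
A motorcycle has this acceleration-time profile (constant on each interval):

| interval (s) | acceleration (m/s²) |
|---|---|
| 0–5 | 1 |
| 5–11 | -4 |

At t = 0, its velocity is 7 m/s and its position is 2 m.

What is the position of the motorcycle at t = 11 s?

On each constant-a segment, Δv = aΔt and Δx = v₀Δt + ½aΔt²; chain segment to segment.
0–5 s: v starts 7 m/s; Δx = 7·5 + ½·1·5² = 47.5 m; v ends 12 m/s.
5–11 s: v starts 12 m/s; Δx = 12·6 + ½·-4·6² = 0 m; v ends -12 m/s.
x(11) = 2 + Σ Δx = 49.5 m.

49.5 m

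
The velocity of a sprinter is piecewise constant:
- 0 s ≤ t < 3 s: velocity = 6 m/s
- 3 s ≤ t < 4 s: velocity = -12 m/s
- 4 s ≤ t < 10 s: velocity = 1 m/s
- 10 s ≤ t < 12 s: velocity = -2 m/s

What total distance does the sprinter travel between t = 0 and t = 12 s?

40 m

Distance (not displacement) is the total path length: add the absolute areas under v-t.
0–3 s: |6| × 3 = 18 m
3–4 s: |-12| × 1 = 12 m
4–10 s: |1| × 6 = 6 m
10–12 s: |-2| × 2 = 4 m
Total distance = 40 m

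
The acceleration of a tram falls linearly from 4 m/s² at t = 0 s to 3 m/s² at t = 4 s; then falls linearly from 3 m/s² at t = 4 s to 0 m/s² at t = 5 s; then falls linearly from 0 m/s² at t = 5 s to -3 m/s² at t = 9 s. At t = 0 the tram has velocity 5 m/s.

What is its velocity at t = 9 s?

14.5 m/s

Δv equals the area under the a-t graph; then v = v₀ + Δv.
0–4 s: ½(4 + 3)(4) = 14 m/s
4–5 s: ½(3 + 0)(1) = 1.5 m/s
5–9 s: ½(0 + -3)(4) = -6 m/s
Δv = 9.5 m/s, so v(9) = 5 + (9.5) = 14.5 m/s.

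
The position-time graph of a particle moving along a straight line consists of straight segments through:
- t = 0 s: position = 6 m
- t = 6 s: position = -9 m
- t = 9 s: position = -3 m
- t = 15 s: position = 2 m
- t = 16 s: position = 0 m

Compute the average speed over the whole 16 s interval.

Average speed = (total path length)/(elapsed time); on a piecewise-linear x-t graph the path length is Σ|Δx|.
0–6 s: |Δx| = |-9 − 6| = 15 m
6–9 s: |Δx| = |-3 − -9| = 6 m
9–15 s: |Δx| = |2 − -3| = 5 m
15–16 s: |Δx| = |0 − 2| = 2 m
Total path = 28 m; average speed = 28/16 = 1.75 m/s.

1.75 m/s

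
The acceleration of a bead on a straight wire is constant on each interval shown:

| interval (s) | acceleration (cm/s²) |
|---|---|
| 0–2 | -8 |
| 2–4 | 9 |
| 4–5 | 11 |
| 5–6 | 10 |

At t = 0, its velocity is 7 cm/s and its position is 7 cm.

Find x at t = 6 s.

On each constant-a segment, Δv = aΔt and Δx = v₀Δt + ½aΔt²; chain segment to segment.
0–2 s: v starts 7 cm/s; Δx = 7·2 + ½·-8·2² = -2 cm; v ends -9 cm/s.
2–4 s: v starts -9 cm/s; Δx = -9·2 + ½·9·2² = 0 cm; v ends 9 cm/s.
4–5 s: v starts 9 cm/s; Δx = 9·1 + ½·11·1² = 14.5 cm; v ends 20 cm/s.
5–6 s: v starts 20 cm/s; Δx = 20·1 + ½·10·1² = 25 cm; v ends 30 cm/s.
x(6) = 7 + Σ Δx = 44.5 cm.

44.5 cm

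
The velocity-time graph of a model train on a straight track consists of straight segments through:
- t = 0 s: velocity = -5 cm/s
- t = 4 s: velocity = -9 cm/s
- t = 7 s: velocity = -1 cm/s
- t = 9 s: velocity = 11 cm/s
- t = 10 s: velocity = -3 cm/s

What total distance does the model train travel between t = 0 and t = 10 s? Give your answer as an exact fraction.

1214/21 cm

Total distance travelled is ∫|v| dt — sum the magnitudes of each area piece.
0–4 s: |½(-5 + -9)(4)| = 28 cm
4–7 s: |½(-9 + -1)(3)| = 15 cm
7–9 s: v = 0 at t = 43/6 s; triangle areas 1/12 + 121/12 = 61/6 cm
9–10 s: v = 0 at t = 137/14 s; triangle areas 121/28 + 9/28 = 65/14 cm
Total distance = 1214/21 cm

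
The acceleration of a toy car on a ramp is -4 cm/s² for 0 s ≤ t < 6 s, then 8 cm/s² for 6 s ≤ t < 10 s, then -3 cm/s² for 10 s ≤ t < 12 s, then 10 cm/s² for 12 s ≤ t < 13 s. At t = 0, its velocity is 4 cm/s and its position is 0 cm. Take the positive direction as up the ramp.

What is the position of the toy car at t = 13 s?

-35 cm

On each constant-a segment, Δv = aΔt and Δx = v₀Δt + ½aΔt²; chain segment to segment.
0–6 s: v starts 4 cm/s; Δx = 4·6 + ½·-4·6² = -48 cm; v ends -20 cm/s.
6–10 s: v starts -20 cm/s; Δx = -20·4 + ½·8·4² = -16 cm; v ends 12 cm/s.
10–12 s: v starts 12 cm/s; Δx = 12·2 + ½·-3·2² = 18 cm; v ends 6 cm/s.
12–13 s: v starts 6 cm/s; Δx = 6·1 + ½·10·1² = 11 cm; v ends 16 cm/s.
x(13) = 0 + Σ Δx = -35 cm.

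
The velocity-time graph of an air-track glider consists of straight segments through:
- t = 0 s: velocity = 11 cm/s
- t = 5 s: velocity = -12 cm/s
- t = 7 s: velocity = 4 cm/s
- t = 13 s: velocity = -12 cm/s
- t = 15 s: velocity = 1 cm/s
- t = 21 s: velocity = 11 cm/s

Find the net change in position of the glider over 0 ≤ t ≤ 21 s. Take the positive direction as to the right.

Displacement is the signed area under the v-t curve.
0–5 s: ½(11 + -12)(5) = -2.5 cm
5–7 s: ½(-12 + 4)(2) = -8 cm
7–13 s: ½(4 + -12)(6) = -24 cm
13–15 s: ½(-12 + 1)(2) = -11 cm
15–21 s: ½(1 + 11)(6) = 36 cm
Net displacement = -9.5 cm

-9.5 cm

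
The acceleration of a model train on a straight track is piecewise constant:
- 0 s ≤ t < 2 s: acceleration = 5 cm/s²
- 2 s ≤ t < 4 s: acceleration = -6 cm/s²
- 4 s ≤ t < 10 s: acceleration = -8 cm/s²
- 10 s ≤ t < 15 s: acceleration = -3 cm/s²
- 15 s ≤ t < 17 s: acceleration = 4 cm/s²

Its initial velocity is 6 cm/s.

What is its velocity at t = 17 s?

-51 cm/s

Δv equals the area under the a-t graph; then v = v₀ + Δv.
0–2 s: 5 × 2 = 10 cm/s
2–4 s: -6 × 2 = -12 cm/s
4–10 s: -8 × 6 = -48 cm/s
10–15 s: -3 × 5 = -15 cm/s
15–17 s: 4 × 2 = 8 cm/s
Δv = -57 cm/s, so v(17) = 6 + (-57) = -51 cm/s.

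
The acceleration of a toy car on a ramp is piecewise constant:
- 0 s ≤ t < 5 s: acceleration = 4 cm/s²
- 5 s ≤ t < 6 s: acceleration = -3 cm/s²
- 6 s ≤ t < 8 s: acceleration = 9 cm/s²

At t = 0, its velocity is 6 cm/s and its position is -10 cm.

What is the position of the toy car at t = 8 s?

158.5 cm

On each constant-a segment, Δv = aΔt and Δx = v₀Δt + ½aΔt²; chain segment to segment.
0–5 s: v starts 6 cm/s; Δx = 6·5 + ½·4·5² = 80 cm; v ends 26 cm/s.
5–6 s: v starts 26 cm/s; Δx = 26·1 + ½·-3·1² = 24.5 cm; v ends 23 cm/s.
6–8 s: v starts 23 cm/s; Δx = 23·2 + ½·9·2² = 64 cm; v ends 41 cm/s.
x(8) = -10 + Σ Δx = 158.5 cm.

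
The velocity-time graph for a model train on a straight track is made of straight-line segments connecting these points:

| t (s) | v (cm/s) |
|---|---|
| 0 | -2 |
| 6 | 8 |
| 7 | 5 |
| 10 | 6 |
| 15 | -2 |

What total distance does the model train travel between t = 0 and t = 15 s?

Distance (not displacement) is the total path length: add the absolute areas under v-t.
0–6 s: v = 0 at t = 1.2 s; triangle areas 1.2 + 19.2 = 20.4 cm
6–7 s: |½(8 + 5)(1)| = 6.5 cm
7–10 s: |½(5 + 6)(3)| = 16.5 cm
10–15 s: v = 0 at t = 13.75 s; triangle areas 11.25 + 1.25 = 12.5 cm
Total distance = 55.9 cm

55.9 cm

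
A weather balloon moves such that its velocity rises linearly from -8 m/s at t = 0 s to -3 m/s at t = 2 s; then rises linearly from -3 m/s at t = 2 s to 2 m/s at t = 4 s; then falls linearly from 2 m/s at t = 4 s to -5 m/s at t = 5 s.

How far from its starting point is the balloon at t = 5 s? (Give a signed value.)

Net displacement equals the area under the velocity-time graph (areas below the axis count negative).
0–2 s: ½(-8 + -3)(2) = -11 m
2–4 s: ½(-3 + 2)(2) = -1 m
4–5 s: ½(2 + -5)(1) = -1.5 m
Net displacement = -13.5 m

-13.5 m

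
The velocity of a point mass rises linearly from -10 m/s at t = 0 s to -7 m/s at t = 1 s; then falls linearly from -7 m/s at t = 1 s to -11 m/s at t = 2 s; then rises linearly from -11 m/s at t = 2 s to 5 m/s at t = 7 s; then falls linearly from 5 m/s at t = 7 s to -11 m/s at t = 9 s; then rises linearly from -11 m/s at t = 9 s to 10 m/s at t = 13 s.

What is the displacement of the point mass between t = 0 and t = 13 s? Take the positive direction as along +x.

Net displacement equals the area under the velocity-time graph (areas below the axis count negative).
0–1 s: ½(-10 + -7)(1) = -8.5 m
1–2 s: ½(-7 + -11)(1) = -9 m
2–7 s: ½(-11 + 5)(5) = -15 m
7–9 s: ½(5 + -11)(2) = -6 m
9–13 s: ½(-11 + 10)(4) = -2 m
Net displacement = -40.5 m

-40.5 m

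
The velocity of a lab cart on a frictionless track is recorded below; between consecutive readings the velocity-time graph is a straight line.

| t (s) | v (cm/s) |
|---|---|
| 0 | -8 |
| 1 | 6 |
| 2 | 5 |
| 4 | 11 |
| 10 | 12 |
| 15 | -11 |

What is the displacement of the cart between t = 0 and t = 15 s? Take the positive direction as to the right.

92 cm

Net displacement equals the area under the velocity-time graph (areas below the axis count negative).
0–1 s: ½(-8 + 6)(1) = -1 cm
1–2 s: ½(6 + 5)(1) = 5.5 cm
2–4 s: ½(5 + 11)(2) = 16 cm
4–10 s: ½(11 + 12)(6) = 69 cm
10–15 s: ½(12 + -11)(5) = 2.5 cm
Net displacement = 92 cm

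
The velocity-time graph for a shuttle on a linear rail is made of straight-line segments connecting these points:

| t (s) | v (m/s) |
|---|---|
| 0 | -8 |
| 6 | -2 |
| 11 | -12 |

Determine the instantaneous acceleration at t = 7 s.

Acceleration is the slope of the v-t graph on 6–11 s: (-12 − -2)/(11 − 6) = -2 m/s².

-2 m/s²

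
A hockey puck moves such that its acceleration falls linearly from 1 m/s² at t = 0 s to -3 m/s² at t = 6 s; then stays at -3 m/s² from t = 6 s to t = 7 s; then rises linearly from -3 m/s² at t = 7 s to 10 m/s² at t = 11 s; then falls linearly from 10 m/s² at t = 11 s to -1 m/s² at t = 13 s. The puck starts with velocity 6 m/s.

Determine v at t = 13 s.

Δv equals the area under the a-t graph; then v = v₀ + Δv.
0–6 s: ½(1 + -3)(6) = -6 m/s
6–7 s: -3 × 1 = -3 m/s
7–11 s: ½(-3 + 10)(4) = 14 m/s
11–13 s: ½(10 + -1)(2) = 9 m/s
Δv = 14 m/s, so v(13) = 6 + (14) = 20 m/s.

20 m/s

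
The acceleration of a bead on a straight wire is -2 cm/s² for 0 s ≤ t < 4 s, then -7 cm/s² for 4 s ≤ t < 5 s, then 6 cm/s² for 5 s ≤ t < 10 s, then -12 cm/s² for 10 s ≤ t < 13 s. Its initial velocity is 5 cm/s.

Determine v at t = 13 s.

Δv equals the area under the a-t graph; then v = v₀ + Δv.
0–4 s: -2 × 4 = -8 cm/s
4–5 s: -7 × 1 = -7 cm/s
5–10 s: 6 × 5 = 30 cm/s
10–13 s: -12 × 3 = -36 cm/s
Δv = -21 cm/s, so v(13) = 5 + (-21) = -16 cm/s.

-16 cm/s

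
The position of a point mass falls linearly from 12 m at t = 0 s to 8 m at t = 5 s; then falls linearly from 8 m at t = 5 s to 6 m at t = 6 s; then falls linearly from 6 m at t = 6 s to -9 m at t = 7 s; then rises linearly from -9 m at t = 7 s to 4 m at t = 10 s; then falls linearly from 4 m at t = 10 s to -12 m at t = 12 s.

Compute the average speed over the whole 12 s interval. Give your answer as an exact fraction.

25/6 m/s

Average speed = (total path length)/(elapsed time); on a piecewise-linear x-t graph the path length is Σ|Δx|.
0–5 s: |Δx| = |8 − 12| = 4 m
5–6 s: |Δx| = |6 − 8| = 2 m
6–7 s: |Δx| = |-9 − 6| = 15 m
7–10 s: |Δx| = |4 − -9| = 13 m
10–12 s: |Δx| = |-12 − 4| = 16 m
Total path = 50 m; average speed = 50/12 = 25/6 m/s.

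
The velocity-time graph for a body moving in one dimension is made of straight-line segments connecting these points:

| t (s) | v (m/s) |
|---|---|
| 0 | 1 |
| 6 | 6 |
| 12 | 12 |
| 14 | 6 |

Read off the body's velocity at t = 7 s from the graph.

7 m/s

On 6–12 s the graph is linear from 6 to 12 m/s: v(7) = 6 + (12 − 6)·(7 − 6)/(12 − 6) = 7 m/s.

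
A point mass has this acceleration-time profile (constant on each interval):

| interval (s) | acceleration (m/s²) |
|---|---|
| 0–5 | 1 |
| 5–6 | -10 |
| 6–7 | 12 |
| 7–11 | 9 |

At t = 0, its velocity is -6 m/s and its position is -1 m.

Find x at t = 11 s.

On each constant-a segment, Δv = aΔt and Δx = v₀Δt + ½aΔt²; chain segment to segment.
0–5 s: v starts -6 m/s; Δx = -6·5 + ½·1·5² = -17.5 m; v ends -1 m/s.
5–6 s: v starts -1 m/s; Δx = -1·1 + ½·-10·1² = -6 m; v ends -11 m/s.
6–7 s: v starts -11 m/s; Δx = -11·1 + ½·12·1² = -5 m; v ends 1 m/s.
7–11 s: v starts 1 m/s; Δx = 1·4 + ½·9·4² = 76 m; v ends 37 m/s.
x(11) = -1 + Σ Δx = 46.5 m.

46.5 m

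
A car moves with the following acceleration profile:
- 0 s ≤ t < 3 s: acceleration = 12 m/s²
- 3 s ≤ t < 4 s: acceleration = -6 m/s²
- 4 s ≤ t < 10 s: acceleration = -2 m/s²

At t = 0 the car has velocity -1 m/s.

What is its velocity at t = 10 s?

Δv equals the area under the a-t graph; then v = v₀ + Δv.
0–3 s: 12 × 3 = 36 m/s
3–4 s: -6 × 1 = -6 m/s
4–10 s: -2 × 6 = -12 m/s
Δv = 18 m/s, so v(10) = -1 + (18) = 17 m/s.

17 m/s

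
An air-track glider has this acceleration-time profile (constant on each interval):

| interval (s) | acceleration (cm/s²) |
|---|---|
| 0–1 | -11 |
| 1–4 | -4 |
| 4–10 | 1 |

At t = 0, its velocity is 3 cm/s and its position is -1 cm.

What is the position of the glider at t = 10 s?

-147.5 cm

On each constant-a segment, Δv = aΔt and Δx = v₀Δt + ½aΔt²; chain segment to segment.
0–1 s: v starts 3 cm/s; Δx = 3·1 + ½·-11·1² = -2.5 cm; v ends -8 cm/s.
1–4 s: v starts -8 cm/s; Δx = -8·3 + ½·-4·3² = -42 cm; v ends -20 cm/s.
4–10 s: v starts -20 cm/s; Δx = -20·6 + ½·1·6² = -102 cm; v ends -14 cm/s.
x(10) = -1 + Σ Δx = -147.5 cm.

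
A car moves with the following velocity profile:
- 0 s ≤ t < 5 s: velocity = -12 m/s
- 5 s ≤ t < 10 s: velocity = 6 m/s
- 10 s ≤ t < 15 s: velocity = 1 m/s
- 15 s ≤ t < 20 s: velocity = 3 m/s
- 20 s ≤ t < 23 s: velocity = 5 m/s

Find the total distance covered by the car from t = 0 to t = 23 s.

125 m

Distance (not displacement) is the total path length: add the absolute areas under v-t.
0–5 s: |-12| × 5 = 60 m
5–10 s: |6| × 5 = 30 m
10–15 s: |1| × 5 = 5 m
15–20 s: |3| × 5 = 15 m
20–23 s: |5| × 3 = 15 m
Total distance = 125 m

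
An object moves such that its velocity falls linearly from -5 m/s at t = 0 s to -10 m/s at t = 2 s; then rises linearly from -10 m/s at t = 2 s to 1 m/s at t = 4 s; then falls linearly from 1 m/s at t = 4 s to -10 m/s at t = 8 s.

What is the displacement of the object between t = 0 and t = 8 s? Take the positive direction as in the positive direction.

Displacement is the signed area under the v-t curve.
0–2 s: ½(-5 + -10)(2) = -15 m
2–4 s: ½(-10 + 1)(2) = -9 m
4–8 s: ½(1 + -10)(4) = -18 m
Net displacement = -42 m

-42 m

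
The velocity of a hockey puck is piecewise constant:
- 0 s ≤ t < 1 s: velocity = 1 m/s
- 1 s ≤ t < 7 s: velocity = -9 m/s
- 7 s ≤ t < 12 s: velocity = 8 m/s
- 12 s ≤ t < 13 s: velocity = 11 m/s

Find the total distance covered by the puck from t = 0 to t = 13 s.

106 m

Total distance travelled is ∫|v| dt — sum the magnitudes of each area piece.
0–1 s: |1| × 1 = 1 m
1–7 s: |-9| × 6 = 54 m
7–12 s: |8| × 5 = 40 m
12–13 s: |11| × 1 = 11 m
Total distance = 106 m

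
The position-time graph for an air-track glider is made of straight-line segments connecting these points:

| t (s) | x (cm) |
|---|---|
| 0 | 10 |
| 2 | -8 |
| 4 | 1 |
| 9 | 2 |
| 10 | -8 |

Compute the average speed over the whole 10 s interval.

3.8 cm/s

Average speed = (total path length)/(elapsed time); on a piecewise-linear x-t graph the path length is Σ|Δx|.
0–2 s: |Δx| = |-8 − 10| = 18 cm
2–4 s: |Δx| = |1 − -8| = 9 cm
4–9 s: |Δx| = |2 − 1| = 1 cm
9–10 s: |Δx| = |-8 − 2| = 10 cm
Total path = 38 cm; average speed = 38/10 = 3.8 cm/s.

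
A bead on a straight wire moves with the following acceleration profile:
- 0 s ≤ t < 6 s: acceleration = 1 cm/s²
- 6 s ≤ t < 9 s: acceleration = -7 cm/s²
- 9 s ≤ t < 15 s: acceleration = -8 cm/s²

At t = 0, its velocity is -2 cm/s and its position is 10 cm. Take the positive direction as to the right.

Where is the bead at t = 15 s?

-249.5 cm

On each constant-a segment, Δv = aΔt and Δx = v₀Δt + ½aΔt²; chain segment to segment.
0–6 s: v starts -2 cm/s; Δx = -2·6 + ½·1·6² = 6 cm; v ends 4 cm/s.
6–9 s: v starts 4 cm/s; Δx = 4·3 + ½·-7·3² = -19.5 cm; v ends -17 cm/s.
9–15 s: v starts -17 cm/s; Δx = -17·6 + ½·-8·6² = -246 cm; v ends -65 cm/s.
x(15) = 10 + Σ Δx = -249.5 cm.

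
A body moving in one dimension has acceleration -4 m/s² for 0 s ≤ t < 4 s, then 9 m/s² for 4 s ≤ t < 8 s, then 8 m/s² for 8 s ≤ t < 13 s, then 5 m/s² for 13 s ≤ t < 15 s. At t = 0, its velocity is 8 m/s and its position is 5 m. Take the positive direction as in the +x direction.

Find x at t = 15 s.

On each constant-a segment, Δv = aΔt and Δx = v₀Δt + ½aΔt²; chain segment to segment.
0–4 s: v starts 8 m/s; Δx = 8·4 + ½·-4·4² = 0 m; v ends -8 m/s.
4–8 s: v starts -8 m/s; Δx = -8·4 + ½·9·4² = 40 m; v ends 28 m/s.
8–13 s: v starts 28 m/s; Δx = 28·5 + ½·8·5² = 240 m; v ends 68 m/s.
13–15 s: v starts 68 m/s; Δx = 68·2 + ½·5·2² = 146 m; v ends 78 m/s.
x(15) = 5 + Σ Δx = 431 m.

431 m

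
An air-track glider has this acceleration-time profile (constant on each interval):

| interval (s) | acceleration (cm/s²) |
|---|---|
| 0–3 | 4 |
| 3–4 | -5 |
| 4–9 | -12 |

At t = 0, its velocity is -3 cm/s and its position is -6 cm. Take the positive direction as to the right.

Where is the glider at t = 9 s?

-120.5 cm

On each constant-a segment, Δv = aΔt and Δx = v₀Δt + ½aΔt²; chain segment to segment.
0–3 s: v starts -3 cm/s; Δx = -3·3 + ½·4·3² = 9 cm; v ends 9 cm/s.
3–4 s: v starts 9 cm/s; Δx = 9·1 + ½·-5·1² = 6.5 cm; v ends 4 cm/s.
4–9 s: v starts 4 cm/s; Δx = 4·5 + ½·-12·5² = -130 cm; v ends -56 cm/s.
x(9) = -6 + Σ Δx = -120.5 cm.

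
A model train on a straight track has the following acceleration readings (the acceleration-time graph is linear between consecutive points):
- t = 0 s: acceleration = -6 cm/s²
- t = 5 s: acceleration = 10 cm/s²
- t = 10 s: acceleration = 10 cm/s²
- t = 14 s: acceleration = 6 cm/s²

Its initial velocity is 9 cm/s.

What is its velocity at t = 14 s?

101 cm/s

Δv equals the area under the a-t graph; then v = v₀ + Δv.
0–5 s: ½(-6 + 10)(5) = 10 cm/s
5–10 s: 10 × 5 = 50 cm/s
10–14 s: ½(10 + 6)(4) = 32 cm/s
Δv = 92 cm/s, so v(14) = 9 + (92) = 101 cm/s.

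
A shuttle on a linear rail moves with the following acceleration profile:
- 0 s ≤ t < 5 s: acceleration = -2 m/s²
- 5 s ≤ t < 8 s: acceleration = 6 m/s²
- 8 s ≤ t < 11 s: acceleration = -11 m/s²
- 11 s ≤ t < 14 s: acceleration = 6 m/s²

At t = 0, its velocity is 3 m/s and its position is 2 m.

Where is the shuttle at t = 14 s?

-57.5 m

On each constant-a segment, Δv = aΔt and Δx = v₀Δt + ½aΔt²; chain segment to segment.
0–5 s: v starts 3 m/s; Δx = 3·5 + ½·-2·5² = -10 m; v ends -7 m/s.
5–8 s: v starts -7 m/s; Δx = -7·3 + ½·6·3² = 6 m; v ends 11 m/s.
8–11 s: v starts 11 m/s; Δx = 11·3 + ½·-11·3² = -16.5 m; v ends -22 m/s.
11–14 s: v starts -22 m/s; Δx = -22·3 + ½·6·3² = -39 m; v ends -4 m/s.
x(14) = 2 + Σ Δx = -57.5 m.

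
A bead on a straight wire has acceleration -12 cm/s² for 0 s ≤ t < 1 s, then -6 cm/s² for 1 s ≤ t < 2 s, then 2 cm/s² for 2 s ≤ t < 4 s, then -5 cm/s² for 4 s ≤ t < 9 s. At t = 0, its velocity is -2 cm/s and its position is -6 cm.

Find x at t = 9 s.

-209.5 cm

On each constant-a segment, Δv = aΔt and Δx = v₀Δt + ½aΔt²; chain segment to segment.
0–1 s: v starts -2 cm/s; Δx = -2·1 + ½·-12·1² = -8 cm; v ends -14 cm/s.
1–2 s: v starts -14 cm/s; Δx = -14·1 + ½·-6·1² = -17 cm; v ends -20 cm/s.
2–4 s: v starts -20 cm/s; Δx = -20·2 + ½·2·2² = -36 cm; v ends -16 cm/s.
4–9 s: v starts -16 cm/s; Δx = -16·5 + ½·-5·5² = -142.5 cm; v ends -41 cm/s.
x(9) = -6 + Σ Δx = -209.5 cm.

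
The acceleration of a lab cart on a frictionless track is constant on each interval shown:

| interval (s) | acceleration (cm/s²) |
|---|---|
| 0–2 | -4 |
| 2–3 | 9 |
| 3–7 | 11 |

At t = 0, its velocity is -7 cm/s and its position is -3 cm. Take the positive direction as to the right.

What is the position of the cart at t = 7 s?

On each constant-a segment, Δv = aΔt and Δx = v₀Δt + ½aΔt²; chain segment to segment.
0–2 s: v starts -7 cm/s; Δx = -7·2 + ½·-4·2² = -22 cm; v ends -15 cm/s.
2–3 s: v starts -15 cm/s; Δx = -15·1 + ½·9·1² = -10.5 cm; v ends -6 cm/s.
3–7 s: v starts -6 cm/s; Δx = -6·4 + ½·11·4² = 64 cm; v ends 38 cm/s.
x(7) = -3 + Σ Δx = 28.5 cm.

28.5 cm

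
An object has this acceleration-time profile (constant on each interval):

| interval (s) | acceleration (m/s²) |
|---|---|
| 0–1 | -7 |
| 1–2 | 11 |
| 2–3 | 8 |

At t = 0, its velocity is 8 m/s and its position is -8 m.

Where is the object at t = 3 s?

On each constant-a segment, Δv = aΔt and Δx = v₀Δt + ½aΔt²; chain segment to segment.
0–1 s: v starts 8 m/s; Δx = 8·1 + ½·-7·1² = 4.5 m; v ends 1 m/s.
1–2 s: v starts 1 m/s; Δx = 1·1 + ½·11·1² = 6.5 m; v ends 12 m/s.
2–3 s: v starts 12 m/s; Δx = 12·1 + ½·8·1² = 16 m; v ends 20 m/s.
x(3) = -8 + Σ Δx = 19 m.

19 m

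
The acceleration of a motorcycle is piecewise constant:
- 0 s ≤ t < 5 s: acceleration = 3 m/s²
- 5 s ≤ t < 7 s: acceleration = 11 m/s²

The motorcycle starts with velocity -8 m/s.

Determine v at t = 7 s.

Δv equals the area under the a-t graph; then v = v₀ + Δv.
0–5 s: 3 × 5 = 15 m/s
5–7 s: 11 × 2 = 22 m/s
Δv = 37 m/s, so v(7) = -8 + (37) = 29 m/s.

29 m/s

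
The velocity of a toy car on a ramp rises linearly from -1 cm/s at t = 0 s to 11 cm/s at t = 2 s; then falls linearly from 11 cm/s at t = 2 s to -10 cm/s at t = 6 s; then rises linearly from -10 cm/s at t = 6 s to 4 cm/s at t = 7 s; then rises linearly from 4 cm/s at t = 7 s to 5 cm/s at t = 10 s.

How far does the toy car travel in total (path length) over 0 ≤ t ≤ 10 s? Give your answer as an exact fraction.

342/7 cm

Total distance travelled is ∫|v| dt — sum the magnitudes of each area piece.
0–2 s: v = 0 at t = 1/6 s; triangle areas 1/12 + 121/12 = 61/6 cm
2–6 s: v = 0 at t = 86/21 s; triangle areas 242/21 + 200/21 = 442/21 cm
6–7 s: v = 0 at t = 47/7 s; triangle areas 25/7 + 4/7 = 29/7 cm
7–10 s: |½(4 + 5)(3)| = 13.5 cm
Total distance = 342/7 cm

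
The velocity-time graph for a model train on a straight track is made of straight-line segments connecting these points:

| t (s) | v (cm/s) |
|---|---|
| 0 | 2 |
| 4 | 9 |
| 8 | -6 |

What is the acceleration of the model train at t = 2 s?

1.75 cm/s²

Acceleration is the slope of the v-t graph on 0–4 s: (9 − 2)/(4 − 0) = 1.75 cm/s².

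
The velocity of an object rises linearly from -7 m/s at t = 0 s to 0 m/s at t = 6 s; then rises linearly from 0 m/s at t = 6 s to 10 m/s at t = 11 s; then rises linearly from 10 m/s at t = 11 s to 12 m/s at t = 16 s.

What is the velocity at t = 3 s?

-3.5 m/s

On 0–6 s the graph is linear from -7 to 0 m/s: v(3) = -7 + (0 − -7)·(3 − 0)/(6 − 0) = -3.5 m/s.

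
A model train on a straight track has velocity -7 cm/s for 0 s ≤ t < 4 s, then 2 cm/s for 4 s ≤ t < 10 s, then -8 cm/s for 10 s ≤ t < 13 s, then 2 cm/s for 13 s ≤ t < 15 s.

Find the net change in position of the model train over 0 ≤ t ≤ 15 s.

Displacement is the signed area under the v-t curve.
0–4 s: -7 × 4 = -28 cm
4–10 s: 2 × 6 = 12 cm
10–13 s: -8 × 3 = -24 cm
13–15 s: 2 × 2 = 4 cm
Net displacement = -36 cm

-36 cm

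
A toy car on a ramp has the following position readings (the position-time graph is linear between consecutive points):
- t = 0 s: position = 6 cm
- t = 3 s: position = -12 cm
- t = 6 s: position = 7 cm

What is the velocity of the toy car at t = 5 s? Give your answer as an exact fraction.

19/3 cm/s

Velocity is the slope of the x-t graph on 3–6 s: (7 − -12)/(6 − 3) = 19/3 cm/s.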